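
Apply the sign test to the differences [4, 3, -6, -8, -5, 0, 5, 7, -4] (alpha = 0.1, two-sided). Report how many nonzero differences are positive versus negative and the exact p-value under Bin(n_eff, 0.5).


Step 1: Discard zero differences. Original n = 9; n_eff = number of nonzero differences = 8.
Nonzero differences (with sign): +4, +3, -6, -8, -5, +5, +7, -4
Step 2: Count signs: positive = 4, negative = 4.
Step 3: Under H0: P(positive) = 0.5, so the number of positives S ~ Bin(8, 0.5).
Step 4: Two-sided exact p-value = sum of Bin(8,0.5) probabilities at or below the observed probability = 1.000000.
Step 5: alpha = 0.1. fail to reject H0.

n_eff = 8, pos = 4, neg = 4, p = 1.000000, fail to reject H0.


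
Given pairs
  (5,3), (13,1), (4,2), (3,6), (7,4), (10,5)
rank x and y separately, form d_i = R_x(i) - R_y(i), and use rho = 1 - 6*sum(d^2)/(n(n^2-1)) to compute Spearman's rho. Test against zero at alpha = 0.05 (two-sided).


Step 1: Rank x and y separately (midranks; no ties here).
rank(x): 5->3, 13->6, 4->2, 3->1, 7->4, 10->5
rank(y): 3->3, 1->1, 2->2, 6->6, 4->4, 5->5
Step 2: d_i = R_x(i) - R_y(i); compute d_i^2.
  (3-3)^2=0, (6-1)^2=25, (2-2)^2=0, (1-6)^2=25, (4-4)^2=0, (5-5)^2=0
sum(d^2) = 50.
Step 3: rho = 1 - 6*50 / (6*(6^2 - 1)) = 1 - 300/210 = -0.428571.
Step 4: Under H0, t = rho * sqrt((n-2)/(1-rho^2)) = -0.9487 ~ t(4).
Step 5: Two-sided p-value from the t-distribution with 4 df = 0.396501.
Step 6: alpha = 0.05. fail to reject H0.

rho = -0.4286, p = 0.396501, fail to reject H0 at alpha = 0.05.


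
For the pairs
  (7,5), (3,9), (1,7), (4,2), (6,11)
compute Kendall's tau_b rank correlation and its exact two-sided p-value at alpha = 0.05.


Step 1: Enumerate the 10 unordered pairs (i,j) with i<j and classify each by sign(x_j-x_i) * sign(y_j-y_i).
  (1,2):dx=-4,dy=+4->D; (1,3):dx=-6,dy=+2->D; (1,4):dx=-3,dy=-3->C; (1,5):dx=-1,dy=+6->D
  (2,3):dx=-2,dy=-2->C; (2,4):dx=+1,dy=-7->D; (2,5):dx=+3,dy=+2->C; (3,4):dx=+3,dy=-5->D
  (3,5):dx=+5,dy=+4->C; (4,5):dx=+2,dy=+9->C
Step 2: C = 5, D = 5, total pairs = 10.
Step 3: tau = (C - D)/(n(n-1)/2) = (5 - 5)/10 = 0.000000.
Step 4: Exact two-sided p-value (enumerate n! = 120 permutations of y under H0): p = 1.000000.
Step 5: alpha = 0.05. fail to reject H0.

tau_b = 0.0000 (C=5, D=5), p = 1.000000, fail to reject H0.


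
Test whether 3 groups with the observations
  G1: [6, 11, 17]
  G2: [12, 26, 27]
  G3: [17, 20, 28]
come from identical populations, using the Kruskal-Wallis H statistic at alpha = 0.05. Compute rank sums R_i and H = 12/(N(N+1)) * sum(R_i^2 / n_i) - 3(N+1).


Step 1: Combine all N = 9 observations and assign midranks.
sorted (value, group, rank): (6,G1,1), (11,G1,2), (12,G2,3), (17,G1,4.5), (17,G3,4.5), (20,G3,6), (26,G2,7), (27,G2,8), (28,G3,9)
Step 2: Sum ranks within each group.
R_1 = 7.5 (n_1 = 3)
R_2 = 18 (n_2 = 3)
R_3 = 19.5 (n_3 = 3)
Step 3: H = 12/(N(N+1)) * sum(R_i^2/n_i) - 3(N+1)
     = 12/(9*10) * (7.5^2/3 + 18^2/3 + 19.5^2/3) - 3*10
     = 0.133333 * 253.5 - 30
     = 3.800000.
Step 4: Ties present; correction factor C = 1 - 6/(9^3 - 9) = 0.991667. Corrected H = 3.800000 / 0.991667 = 3.831933.
Step 5: Under H0, H ~ chi^2(2); p-value = 0.147200.
Step 6: alpha = 0.05. fail to reject H0.

H = 3.8319, df = 2, p = 0.147200, fail to reject H0.


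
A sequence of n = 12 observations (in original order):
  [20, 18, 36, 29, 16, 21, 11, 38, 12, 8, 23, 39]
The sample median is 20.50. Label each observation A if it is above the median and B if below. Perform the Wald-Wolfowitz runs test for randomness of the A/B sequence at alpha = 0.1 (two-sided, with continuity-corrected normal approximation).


Step 1: Compute median = 20.50; label A = above, B = below.
Labels in order: BBAABABABBAA  (n_A = 6, n_B = 6)
Step 2: Count runs R = 8.
Step 3: Under H0 (random ordering), E[R] = 2*n_A*n_B/(n_A+n_B) + 1 = 2*6*6/12 + 1 = 7.0000.
        Var[R] = 2*n_A*n_B*(2*n_A*n_B - n_A - n_B) / ((n_A+n_B)^2 * (n_A+n_B-1)) = 4320/1584 = 2.7273.
        SD[R] = 1.6514.
Step 4: Continuity-corrected z = (R - 0.5 - E[R]) / SD[R] = (8 - 0.5 - 7.0000) / 1.6514 = 0.3028.
Step 5: Two-sided p-value via normal approximation = 2*(1 - Phi(|z|)) = 0.762069.
Step 6: alpha = 0.1. fail to reject H0.

R = 8, z = 0.3028, p = 0.762069, fail to reject H0.


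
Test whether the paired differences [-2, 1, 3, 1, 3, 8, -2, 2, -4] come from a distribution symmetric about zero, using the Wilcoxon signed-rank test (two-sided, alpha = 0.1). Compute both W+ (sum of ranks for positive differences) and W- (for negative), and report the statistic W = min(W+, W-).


Step 1: Drop any zero differences (none here) and take |d_i|.
|d| = [2, 1, 3, 1, 3, 8, 2, 2, 4]
Step 2: Midrank |d_i| (ties get averaged ranks).
ranks: |2|->4, |1|->1.5, |3|->6.5, |1|->1.5, |3|->6.5, |8|->9, |2|->4, |2|->4, |4|->8
Step 3: Attach original signs; sum ranks with positive sign and with negative sign.
W+ = 1.5 + 6.5 + 1.5 + 6.5 + 9 + 4 = 29
W- = 4 + 4 + 8 = 16
(Check: W+ + W- = 45 should equal n(n+1)/2 = 45.)
Step 4: Test statistic W = min(W+, W-) = 16.
Step 5: Ties in |d|, so use the tie-corrected normal approximation.
        E[W] = n(n+1)/4 = 9*10/4 = 22.5.
        Tie groups: |d|=1 (t=2), |d|=2 (t=3), |d|=3 (t=2); sum(t^3 - t) = 36.
        Var[W] = n(n+1)(2n+1)/24 - sum(t^3-t)/48 = 1710/24 - 36/48 = 70.5.
        z = (W - E[W]) / sqrt(Var[W]) = (16 - 22.5) / 8.3964 = -0.7741.
        Two-sided p = 2*Phi(z) = 0.438849.
Step 6: alpha = 0.1. fail to reject H0.

W+ = 29, W- = 16, W = min = 16, p = 0.438849, fail to reject H0.


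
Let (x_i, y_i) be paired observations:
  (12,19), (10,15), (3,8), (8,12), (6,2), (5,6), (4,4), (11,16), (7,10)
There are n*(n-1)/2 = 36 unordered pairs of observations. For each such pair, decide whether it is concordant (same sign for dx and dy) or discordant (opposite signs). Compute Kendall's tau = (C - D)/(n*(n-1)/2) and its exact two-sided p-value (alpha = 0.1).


Step 1: Enumerate the 36 unordered pairs (i,j) with i<j and classify each by sign(x_j-x_i) * sign(y_j-y_i).
  (1,2):dx=-2,dy=-4->C; (1,3):dx=-9,dy=-11->C; (1,4):dx=-4,dy=-7->C; (1,5):dx=-6,dy=-17->C
  (1,6):dx=-7,dy=-13->C; (1,7):dx=-8,dy=-15->C; (1,8):dx=-1,dy=-3->C; (1,9):dx=-5,dy=-9->C
  (2,3):dx=-7,dy=-7->C; (2,4):dx=-2,dy=-3->C; (2,5):dx=-4,dy=-13->C; (2,6):dx=-5,dy=-9->C
  (2,7):dx=-6,dy=-11->C; (2,8):dx=+1,dy=+1->C; (2,9):dx=-3,dy=-5->C; (3,4):dx=+5,dy=+4->C
  (3,5):dx=+3,dy=-6->D; (3,6):dx=+2,dy=-2->D; (3,7):dx=+1,dy=-4->D; (3,8):dx=+8,dy=+8->C
  (3,9):dx=+4,dy=+2->C; (4,5):dx=-2,dy=-10->C; (4,6):dx=-3,dy=-6->C; (4,7):dx=-4,dy=-8->C
  (4,8):dx=+3,dy=+4->C; (4,9):dx=-1,dy=-2->C; (5,6):dx=-1,dy=+4->D; (5,7):dx=-2,dy=+2->D
  (5,8):dx=+5,dy=+14->C; (5,9):dx=+1,dy=+8->C; (6,7):dx=-1,dy=-2->C; (6,8):dx=+6,dy=+10->C
  (6,9):dx=+2,dy=+4->C; (7,8):dx=+7,dy=+12->C; (7,9):dx=+3,dy=+6->C; (8,9):dx=-4,dy=-6->C
Step 2: C = 31, D = 5, total pairs = 36.
Step 3: tau = (C - D)/(n(n-1)/2) = (31 - 5)/36 = 0.722222.
Step 4: Exact two-sided p-value (enumerate n! = 362880 permutations of y under H0): p = 0.005886.
Step 5: alpha = 0.1. reject H0.

tau_b = 0.7222 (C=31, D=5), p = 0.005886, reject H0.


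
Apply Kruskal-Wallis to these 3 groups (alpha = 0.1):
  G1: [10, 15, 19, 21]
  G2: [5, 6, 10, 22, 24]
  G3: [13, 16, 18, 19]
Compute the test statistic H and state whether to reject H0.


Step 1: Combine all N = 13 observations and assign midranks.
sorted (value, group, rank): (5,G2,1), (6,G2,2), (10,G1,3.5), (10,G2,3.5), (13,G3,5), (15,G1,6), (16,G3,7), (18,G3,8), (19,G1,9.5), (19,G3,9.5), (21,G1,11), (22,G2,12), (24,G2,13)
Step 2: Sum ranks within each group.
R_1 = 30 (n_1 = 4)
R_2 = 31.5 (n_2 = 5)
R_3 = 29.5 (n_3 = 4)
Step 3: H = 12/(N(N+1)) * sum(R_i^2/n_i) - 3(N+1)
     = 12/(13*14) * (30^2/4 + 31.5^2/5 + 29.5^2/4) - 3*14
     = 0.065934 * 641.013 - 42
     = 0.264560.
Step 4: Ties present; correction factor C = 1 - 12/(13^3 - 13) = 0.994505. Corrected H = 0.264560 / 0.994505 = 0.266022.
Step 5: Under H0, H ~ chi^2(2); p-value = 0.875455.
Step 6: alpha = 0.1. fail to reject H0.

H = 0.2660, df = 2, p = 0.875455, fail to reject H0.


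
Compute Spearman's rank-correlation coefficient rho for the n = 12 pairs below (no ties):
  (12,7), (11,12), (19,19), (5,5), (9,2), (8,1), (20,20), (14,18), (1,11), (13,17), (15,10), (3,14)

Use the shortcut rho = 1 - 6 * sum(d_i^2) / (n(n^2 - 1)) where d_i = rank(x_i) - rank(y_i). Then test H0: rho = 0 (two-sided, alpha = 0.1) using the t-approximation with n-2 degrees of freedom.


Step 1: Rank x and y separately (midranks; no ties here).
rank(x): 12->7, 11->6, 19->11, 5->3, 9->5, 8->4, 20->12, 14->9, 1->1, 13->8, 15->10, 3->2
rank(y): 7->4, 12->7, 19->11, 5->3, 2->2, 1->1, 20->12, 18->10, 11->6, 17->9, 10->5, 14->8
Step 2: d_i = R_x(i) - R_y(i); compute d_i^2.
  (7-4)^2=9, (6-7)^2=1, (11-11)^2=0, (3-3)^2=0, (5-2)^2=9, (4-1)^2=9, (12-12)^2=0, (9-10)^2=1, (1-6)^2=25, (8-9)^2=1, (10-5)^2=25, (2-8)^2=36
sum(d^2) = 116.
Step 3: rho = 1 - 6*116 / (12*(12^2 - 1)) = 1 - 696/1716 = 0.594406.
Step 4: Under H0, t = rho * sqrt((n-2)/(1-rho^2)) = 2.3374 ~ t(10).
Step 5: Two-sided p-value from the t-distribution with 10 df = 0.041521.
Step 6: alpha = 0.1. reject H0.

rho = 0.5944, p = 0.041521, reject H0 at alpha = 0.1.


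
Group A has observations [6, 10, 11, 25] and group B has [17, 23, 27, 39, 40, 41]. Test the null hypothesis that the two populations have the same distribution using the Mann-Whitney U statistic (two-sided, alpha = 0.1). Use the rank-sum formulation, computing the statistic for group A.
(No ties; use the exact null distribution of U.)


Step 1: Combine and sort all 10 observations; assign midranks.
sorted (value, group): (6,X), (10,X), (11,X), (17,Y), (23,Y), (25,X), (27,Y), (39,Y), (40,Y), (41,Y)
ranks: 6->1, 10->2, 11->3, 17->4, 23->5, 25->6, 27->7, 39->8, 40->9, 41->10
Step 2: Rank sum for X: R1 = 1 + 2 + 3 + 6 = 12.
Step 3: U_X = R1 - n1(n1+1)/2 = 12 - 4*5/2 = 12 - 10 = 2.
       U_Y = n1*n2 - U_X = 24 - 2 = 22.
Step 4: No ties, so the exact null distribution of U (based on enumerating the C(10,4) = 210 equally likely rank assignments) gives the two-sided p-value.
Step 5: p-value = 0.038095; compare to alpha = 0.1. reject H0.

U_X = 2, p = 0.038095, reject H0 at alpha = 0.1.


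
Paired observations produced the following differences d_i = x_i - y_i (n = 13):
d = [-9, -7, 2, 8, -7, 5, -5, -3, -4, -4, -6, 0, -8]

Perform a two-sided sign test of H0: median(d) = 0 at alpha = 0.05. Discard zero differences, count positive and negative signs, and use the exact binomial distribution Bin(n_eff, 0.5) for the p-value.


Step 1: Discard zero differences. Original n = 13; n_eff = number of nonzero differences = 12.
Nonzero differences (with sign): -9, -7, +2, +8, -7, +5, -5, -3, -4, -4, -6, -8
Step 2: Count signs: positive = 3, negative = 9.
Step 3: Under H0: P(positive) = 0.5, so the number of positives S ~ Bin(12, 0.5).
Step 4: Two-sided exact p-value = sum of Bin(12,0.5) probabilities at or below the observed probability = 0.145996.
Step 5: alpha = 0.05. fail to reject H0.

n_eff = 12, pos = 3, neg = 9, p = 0.145996, fail to reject H0.


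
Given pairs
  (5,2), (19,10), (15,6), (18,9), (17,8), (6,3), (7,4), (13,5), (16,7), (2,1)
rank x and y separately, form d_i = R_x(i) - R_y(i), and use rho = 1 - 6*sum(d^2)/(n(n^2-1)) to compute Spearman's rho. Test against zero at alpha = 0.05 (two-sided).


Step 1: Rank x and y separately (midranks; no ties here).
rank(x): 5->2, 19->10, 15->6, 18->9, 17->8, 6->3, 7->4, 13->5, 16->7, 2->1
rank(y): 2->2, 10->10, 6->6, 9->9, 8->8, 3->3, 4->4, 5->5, 7->7, 1->1
Step 2: d_i = R_x(i) - R_y(i); compute d_i^2.
  (2-2)^2=0, (10-10)^2=0, (6-6)^2=0, (9-9)^2=0, (8-8)^2=0, (3-3)^2=0, (4-4)^2=0, (5-5)^2=0, (7-7)^2=0, (1-1)^2=0
sum(d^2) = 0.
Step 3: rho = 1 - 6*0 / (10*(10^2 - 1)) = 1 - 0/990 = 1.000000.
Step 5: Two-sided p-value from the t-distribution with 8 df = 0.000000.
Step 6: alpha = 0.05. reject H0.

rho = 1.0000, p = 0.000000, reject H0 at alpha = 0.05.


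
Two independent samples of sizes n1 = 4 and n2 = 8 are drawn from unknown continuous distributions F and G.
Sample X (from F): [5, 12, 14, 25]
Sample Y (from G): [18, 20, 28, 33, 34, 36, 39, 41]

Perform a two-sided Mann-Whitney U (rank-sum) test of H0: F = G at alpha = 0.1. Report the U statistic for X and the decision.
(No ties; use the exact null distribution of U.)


Step 1: Combine and sort all 12 observations; assign midranks.
sorted (value, group): (5,X), (12,X), (14,X), (18,Y), (20,Y), (25,X), (28,Y), (33,Y), (34,Y), (36,Y), (39,Y), (41,Y)
ranks: 5->1, 12->2, 14->3, 18->4, 20->5, 25->6, 28->7, 33->8, 34->9, 36->10, 39->11, 41->12
Step 2: Rank sum for X: R1 = 1 + 2 + 3 + 6 = 12.
Step 3: U_X = R1 - n1(n1+1)/2 = 12 - 4*5/2 = 12 - 10 = 2.
       U_Y = n1*n2 - U_X = 32 - 2 = 30.
Step 4: No ties, so the exact null distribution of U (based on enumerating the C(12,4) = 495 equally likely rank assignments) gives the two-sided p-value.
Step 5: p-value = 0.016162; compare to alpha = 0.1. reject H0.

U_X = 2, p = 0.016162, reject H0 at alpha = 0.1.


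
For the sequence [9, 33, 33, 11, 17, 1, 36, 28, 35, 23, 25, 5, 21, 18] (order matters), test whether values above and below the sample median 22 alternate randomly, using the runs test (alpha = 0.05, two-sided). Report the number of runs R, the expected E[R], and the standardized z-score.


Step 1: Compute median = 22; label A = above, B = below.
Labels in order: BAABBBAAAAABBB  (n_A = 7, n_B = 7)
Step 2: Count runs R = 5.
Step 3: Under H0 (random ordering), E[R] = 2*n_A*n_B/(n_A+n_B) + 1 = 2*7*7/14 + 1 = 8.0000.
        Var[R] = 2*n_A*n_B*(2*n_A*n_B - n_A - n_B) / ((n_A+n_B)^2 * (n_A+n_B-1)) = 8232/2548 = 3.2308.
        SD[R] = 1.7974.
Step 4: Continuity-corrected z = (R + 0.5 - E[R]) / SD[R] = (5 + 0.5 - 8.0000) / 1.7974 = -1.3909.
Step 5: Two-sided p-value via normal approximation = 2*(1 - Phi(|z|)) = 0.164264.
Step 6: alpha = 0.05. fail to reject H0.

R = 5, z = -1.3909, p = 0.164264, fail to reject H0.


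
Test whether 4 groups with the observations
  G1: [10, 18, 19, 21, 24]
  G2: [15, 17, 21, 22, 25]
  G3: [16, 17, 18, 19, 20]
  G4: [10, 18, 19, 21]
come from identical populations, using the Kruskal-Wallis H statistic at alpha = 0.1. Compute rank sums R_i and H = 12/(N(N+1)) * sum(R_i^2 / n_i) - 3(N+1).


Step 1: Combine all N = 19 observations and assign midranks.
sorted (value, group, rank): (10,G1,1.5), (10,G4,1.5), (15,G2,3), (16,G3,4), (17,G2,5.5), (17,G3,5.5), (18,G1,8), (18,G3,8), (18,G4,8), (19,G1,11), (19,G3,11), (19,G4,11), (20,G3,13), (21,G1,15), (21,G2,15), (21,G4,15), (22,G2,17), (24,G1,18), (25,G2,19)
Step 2: Sum ranks within each group.
R_1 = 53.5 (n_1 = 5)
R_2 = 59.5 (n_2 = 5)
R_3 = 41.5 (n_3 = 5)
R_4 = 35.5 (n_4 = 4)
Step 3: H = 12/(N(N+1)) * sum(R_i^2/n_i) - 3(N+1)
     = 12/(19*20) * (53.5^2/5 + 59.5^2/5 + 41.5^2/5 + 35.5^2/4) - 3*20
     = 0.031579 * 1940.01 - 60
     = 1.263553.
Step 4: Ties present; correction factor C = 1 - 84/(19^3 - 19) = 0.987719. Corrected H = 1.263553 / 0.987719 = 1.279263.
Step 5: Under H0, H ~ chi^2(3); p-value = 0.734063.
Step 6: alpha = 0.1. fail to reject H0.

H = 1.2793, df = 3, p = 0.734063, fail to reject H0.


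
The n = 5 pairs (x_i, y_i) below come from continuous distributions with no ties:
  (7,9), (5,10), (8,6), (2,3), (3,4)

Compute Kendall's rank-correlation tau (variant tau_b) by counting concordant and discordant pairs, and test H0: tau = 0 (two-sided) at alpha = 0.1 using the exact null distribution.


Step 1: Enumerate the 10 unordered pairs (i,j) with i<j and classify each by sign(x_j-x_i) * sign(y_j-y_i).
  (1,2):dx=-2,dy=+1->D; (1,3):dx=+1,dy=-3->D; (1,4):dx=-5,dy=-6->C; (1,5):dx=-4,dy=-5->C
  (2,3):dx=+3,dy=-4->D; (2,4):dx=-3,dy=-7->C; (2,5):dx=-2,dy=-6->C; (3,4):dx=-6,dy=-3->C
  (3,5):dx=-5,dy=-2->C; (4,5):dx=+1,dy=+1->C
Step 2: C = 7, D = 3, total pairs = 10.
Step 3: tau = (C - D)/(n(n-1)/2) = (7 - 3)/10 = 0.400000.
Step 4: Exact two-sided p-value (enumerate n! = 120 permutations of y under H0): p = 0.483333.
Step 5: alpha = 0.1. fail to reject H0.

tau_b = 0.4000 (C=7, D=3), p = 0.483333, fail to reject H0.


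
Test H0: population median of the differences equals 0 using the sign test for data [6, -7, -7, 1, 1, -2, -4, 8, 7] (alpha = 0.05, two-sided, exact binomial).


Step 1: Discard zero differences. Original n = 9; n_eff = number of nonzero differences = 9.
Nonzero differences (with sign): +6, -7, -7, +1, +1, -2, -4, +8, +7
Step 2: Count signs: positive = 5, negative = 4.
Step 3: Under H0: P(positive) = 0.5, so the number of positives S ~ Bin(9, 0.5).
Step 4: Two-sided exact p-value = sum of Bin(9,0.5) probabilities at or below the observed probability = 1.000000.
Step 5: alpha = 0.05. fail to reject H0.

n_eff = 9, pos = 5, neg = 4, p = 1.000000, fail to reject H0.


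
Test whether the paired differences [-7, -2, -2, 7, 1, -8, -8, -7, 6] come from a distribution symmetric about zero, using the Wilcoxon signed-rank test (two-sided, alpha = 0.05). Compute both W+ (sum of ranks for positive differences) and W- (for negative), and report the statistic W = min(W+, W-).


Step 1: Drop any zero differences (none here) and take |d_i|.
|d| = [7, 2, 2, 7, 1, 8, 8, 7, 6]
Step 2: Midrank |d_i| (ties get averaged ranks).
ranks: |7|->6, |2|->2.5, |2|->2.5, |7|->6, |1|->1, |8|->8.5, |8|->8.5, |7|->6, |6|->4
Step 3: Attach original signs; sum ranks with positive sign and with negative sign.
W+ = 6 + 1 + 4 = 11
W- = 6 + 2.5 + 2.5 + 8.5 + 8.5 + 6 = 34
(Check: W+ + W- = 45 should equal n(n+1)/2 = 45.)
Step 4: Test statistic W = min(W+, W-) = 11.
Step 5: Ties in |d|, so use the tie-corrected normal approximation.
        E[W] = n(n+1)/4 = 9*10/4 = 22.5.
        Tie groups: |d|=2 (t=2), |d|=7 (t=3), |d|=8 (t=2); sum(t^3 - t) = 36.
        Var[W] = n(n+1)(2n+1)/24 - sum(t^3-t)/48 = 1710/24 - 36/48 = 70.5.
        z = (W - E[W]) / sqrt(Var[W]) = (11 - 22.5) / 8.3964 = -1.3696.
        Two-sided p = 2*Phi(z) = 0.170802.
Step 6: alpha = 0.05. fail to reject H0.

W+ = 11, W- = 34, W = min = 11, p = 0.170802, fail to reject H0.


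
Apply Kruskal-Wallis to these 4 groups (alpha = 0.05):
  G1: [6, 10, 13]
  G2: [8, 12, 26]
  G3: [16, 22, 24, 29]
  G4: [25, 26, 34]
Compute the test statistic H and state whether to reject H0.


Step 1: Combine all N = 13 observations and assign midranks.
sorted (value, group, rank): (6,G1,1), (8,G2,2), (10,G1,3), (12,G2,4), (13,G1,5), (16,G3,6), (22,G3,7), (24,G3,8), (25,G4,9), (26,G2,10.5), (26,G4,10.5), (29,G3,12), (34,G4,13)
Step 2: Sum ranks within each group.
R_1 = 9 (n_1 = 3)
R_2 = 16.5 (n_2 = 3)
R_3 = 33 (n_3 = 4)
R_4 = 32.5 (n_4 = 3)
Step 3: H = 12/(N(N+1)) * sum(R_i^2/n_i) - 3(N+1)
     = 12/(13*14) * (9^2/3 + 16.5^2/3 + 33^2/4 + 32.5^2/3) - 3*14
     = 0.065934 * 742.083 - 42
     = 6.928571.
Step 4: Ties present; correction factor C = 1 - 6/(13^3 - 13) = 0.997253. Corrected H = 6.928571 / 0.997253 = 6.947658.
Step 5: Under H0, H ~ chi^2(3); p-value = 0.073585.
Step 6: alpha = 0.05. fail to reject H0.

H = 6.9477, df = 3, p = 0.073585, fail to reject H0.


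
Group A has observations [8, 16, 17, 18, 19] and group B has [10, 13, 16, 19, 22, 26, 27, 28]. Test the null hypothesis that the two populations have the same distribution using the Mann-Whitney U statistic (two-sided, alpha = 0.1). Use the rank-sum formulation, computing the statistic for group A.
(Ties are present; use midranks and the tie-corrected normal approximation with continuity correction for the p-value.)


Step 1: Combine and sort all 13 observations; assign midranks.
sorted (value, group): (8,X), (10,Y), (13,Y), (16,X), (16,Y), (17,X), (18,X), (19,X), (19,Y), (22,Y), (26,Y), (27,Y), (28,Y)
ranks: 8->1, 10->2, 13->3, 16->4.5, 16->4.5, 17->6, 18->7, 19->8.5, 19->8.5, 22->10, 26->11, 27->12, 28->13
Step 2: Rank sum for X: R1 = 1 + 4.5 + 6 + 7 + 8.5 = 27.
Step 3: U_X = R1 - n1(n1+1)/2 = 27 - 5*6/2 = 27 - 15 = 12.
       U_Y = n1*n2 - U_X = 40 - 12 = 28.
Step 4: Ties are present, so use the tie-corrected normal approximation (with continuity correction) for the p-value.
Step 5: p-value = 0.270933; compare to alpha = 0.1. fail to reject H0.

U_X = 12, p = 0.270933, fail to reject H0 at alpha = 0.1.


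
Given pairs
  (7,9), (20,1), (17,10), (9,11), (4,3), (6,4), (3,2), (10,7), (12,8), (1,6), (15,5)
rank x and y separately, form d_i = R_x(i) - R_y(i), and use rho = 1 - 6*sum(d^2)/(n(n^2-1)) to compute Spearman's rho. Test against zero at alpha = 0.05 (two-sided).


Step 1: Rank x and y separately (midranks; no ties here).
rank(x): 7->5, 20->11, 17->10, 9->6, 4->3, 6->4, 3->2, 10->7, 12->8, 1->1, 15->9
rank(y): 9->9, 1->1, 10->10, 11->11, 3->3, 4->4, 2->2, 7->7, 8->8, 6->6, 5->5
Step 2: d_i = R_x(i) - R_y(i); compute d_i^2.
  (5-9)^2=16, (11-1)^2=100, (10-10)^2=0, (6-11)^2=25, (3-3)^2=0, (4-4)^2=0, (2-2)^2=0, (7-7)^2=0, (8-8)^2=0, (1-6)^2=25, (9-5)^2=16
sum(d^2) = 182.
Step 3: rho = 1 - 6*182 / (11*(11^2 - 1)) = 1 - 1092/1320 = 0.172727.
Step 4: Under H0, t = rho * sqrt((n-2)/(1-rho^2)) = 0.5261 ~ t(9).
Step 5: Two-sided p-value from the t-distribution with 9 df = 0.611542.
Step 6: alpha = 0.05. fail to reject H0.

rho = 0.1727, p = 0.611542, fail to reject H0 at alpha = 0.05.


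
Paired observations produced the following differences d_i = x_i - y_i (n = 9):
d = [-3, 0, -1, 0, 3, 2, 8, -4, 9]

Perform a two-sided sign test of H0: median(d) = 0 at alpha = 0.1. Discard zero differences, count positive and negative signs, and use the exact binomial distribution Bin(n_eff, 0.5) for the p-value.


Step 1: Discard zero differences. Original n = 9; n_eff = number of nonzero differences = 7.
Nonzero differences (with sign): -3, -1, +3, +2, +8, -4, +9
Step 2: Count signs: positive = 4, negative = 3.
Step 3: Under H0: P(positive) = 0.5, so the number of positives S ~ Bin(7, 0.5).
Step 4: Two-sided exact p-value = sum of Bin(7,0.5) probabilities at or below the observed probability = 1.000000.
Step 5: alpha = 0.1. fail to reject H0.

n_eff = 7, pos = 4, neg = 3, p = 1.000000, fail to reject H0.


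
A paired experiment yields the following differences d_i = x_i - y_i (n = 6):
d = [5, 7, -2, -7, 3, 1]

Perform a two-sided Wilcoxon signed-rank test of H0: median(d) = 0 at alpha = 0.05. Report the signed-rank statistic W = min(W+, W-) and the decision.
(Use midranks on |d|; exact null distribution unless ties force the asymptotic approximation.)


Step 1: Drop any zero differences (none here) and take |d_i|.
|d| = [5, 7, 2, 7, 3, 1]
Step 2: Midrank |d_i| (ties get averaged ranks).
ranks: |5|->4, |7|->5.5, |2|->2, |7|->5.5, |3|->3, |1|->1
Step 3: Attach original signs; sum ranks with positive sign and with negative sign.
W+ = 4 + 5.5 + 3 + 1 = 13.5
W- = 2 + 5.5 = 7.5
(Check: W+ + W- = 21 should equal n(n+1)/2 = 21.)
Step 4: Test statistic W = min(W+, W-) = 7.5.
Step 5: Ties in |d|, so use the tie-corrected normal approximation.
        E[W] = n(n+1)/4 = 6*7/4 = 10.5.
        Tie groups: |d|=7 (t=2); sum(t^3 - t) = 6.
        Var[W] = n(n+1)(2n+1)/24 - sum(t^3-t)/48 = 546/24 - 6/48 = 22.625.
        z = (W - E[W]) / sqrt(Var[W]) = (7.5 - 10.5) / 4.7566 = -0.6307.
        Two-sided p = 2*Phi(z) = 0.528233.
Step 6: alpha = 0.05. fail to reject H0.

W+ = 13.5, W- = 7.5, W = min = 7.5, p = 0.528233, fail to reject H0.


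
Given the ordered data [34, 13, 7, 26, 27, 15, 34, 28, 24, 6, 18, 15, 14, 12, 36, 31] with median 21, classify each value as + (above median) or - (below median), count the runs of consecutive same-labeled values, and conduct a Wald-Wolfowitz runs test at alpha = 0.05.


Step 1: Compute median = 21; label A = above, B = below.
Labels in order: ABBAABAAABBBBBAA  (n_A = 8, n_B = 8)
Step 2: Count runs R = 7.
Step 3: Under H0 (random ordering), E[R] = 2*n_A*n_B/(n_A+n_B) + 1 = 2*8*8/16 + 1 = 9.0000.
        Var[R] = 2*n_A*n_B*(2*n_A*n_B - n_A - n_B) / ((n_A+n_B)^2 * (n_A+n_B-1)) = 14336/3840 = 3.7333.
        SD[R] = 1.9322.
Step 4: Continuity-corrected z = (R + 0.5 - E[R]) / SD[R] = (7 + 0.5 - 9.0000) / 1.9322 = -0.7763.
Step 5: Two-sided p-value via normal approximation = 2*(1 - Phi(|z|)) = 0.437558.
Step 6: alpha = 0.05. fail to reject H0.

R = 7, z = -0.7763, p = 0.437558, fail to reject H0.


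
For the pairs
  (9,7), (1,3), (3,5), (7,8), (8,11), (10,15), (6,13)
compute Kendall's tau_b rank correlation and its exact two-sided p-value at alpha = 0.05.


Step 1: Enumerate the 21 unordered pairs (i,j) with i<j and classify each by sign(x_j-x_i) * sign(y_j-y_i).
  (1,2):dx=-8,dy=-4->C; (1,3):dx=-6,dy=-2->C; (1,4):dx=-2,dy=+1->D; (1,5):dx=-1,dy=+4->D
  (1,6):dx=+1,dy=+8->C; (1,7):dx=-3,dy=+6->D; (2,3):dx=+2,dy=+2->C; (2,4):dx=+6,dy=+5->C
  (2,5):dx=+7,dy=+8->C; (2,6):dx=+9,dy=+12->C; (2,7):dx=+5,dy=+10->C; (3,4):dx=+4,dy=+3->C
  (3,5):dx=+5,dy=+6->C; (3,6):dx=+7,dy=+10->C; (3,7):dx=+3,dy=+8->C; (4,5):dx=+1,dy=+3->C
  (4,6):dx=+3,dy=+7->C; (4,7):dx=-1,dy=+5->D; (5,6):dx=+2,dy=+4->C; (5,7):dx=-2,dy=+2->D
  (6,7):dx=-4,dy=-2->C
Step 2: C = 16, D = 5, total pairs = 21.
Step 3: tau = (C - D)/(n(n-1)/2) = (16 - 5)/21 = 0.523810.
Step 4: Exact two-sided p-value (enumerate n! = 5040 permutations of y under H0): p = 0.136111.
Step 5: alpha = 0.05. fail to reject H0.

tau_b = 0.5238 (C=16, D=5), p = 0.136111, fail to reject H0.


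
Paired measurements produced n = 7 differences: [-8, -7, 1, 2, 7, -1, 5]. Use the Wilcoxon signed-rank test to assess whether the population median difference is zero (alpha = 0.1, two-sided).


Step 1: Drop any zero differences (none here) and take |d_i|.
|d| = [8, 7, 1, 2, 7, 1, 5]
Step 2: Midrank |d_i| (ties get averaged ranks).
ranks: |8|->7, |7|->5.5, |1|->1.5, |2|->3, |7|->5.5, |1|->1.5, |5|->4
Step 3: Attach original signs; sum ranks with positive sign and with negative sign.
W+ = 1.5 + 3 + 5.5 + 4 = 14
W- = 7 + 5.5 + 1.5 = 14
(Check: W+ + W- = 28 should equal n(n+1)/2 = 28.)
Step 4: Test statistic W = min(W+, W-) = 14.
Step 5: Ties in |d|, so use the tie-corrected normal approximation.
        E[W] = n(n+1)/4 = 7*8/4 = 14.
        Tie groups: |d|=1 (t=2), |d|=7 (t=2); sum(t^3 - t) = 12.
        Var[W] = n(n+1)(2n+1)/24 - sum(t^3-t)/48 = 840/24 - 12/48 = 34.75.
        z = (W - E[W]) / sqrt(Var[W]) = (14 - 14) / 5.8949 = 0.0000.
        Two-sided p = 2*Phi(z) = 1.000000.
Step 6: alpha = 0.1. fail to reject H0.

W+ = 14, W- = 14, W = min = 14, p = 1.000000, fail to reject H0.


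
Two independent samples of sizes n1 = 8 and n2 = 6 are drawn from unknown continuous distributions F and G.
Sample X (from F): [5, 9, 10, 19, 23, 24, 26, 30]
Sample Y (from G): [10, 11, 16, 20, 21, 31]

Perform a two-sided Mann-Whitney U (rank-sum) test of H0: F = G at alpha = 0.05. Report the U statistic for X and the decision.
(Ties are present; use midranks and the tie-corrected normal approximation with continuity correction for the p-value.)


Step 1: Combine and sort all 14 observations; assign midranks.
sorted (value, group): (5,X), (9,X), (10,X), (10,Y), (11,Y), (16,Y), (19,X), (20,Y), (21,Y), (23,X), (24,X), (26,X), (30,X), (31,Y)
ranks: 5->1, 9->2, 10->3.5, 10->3.5, 11->5, 16->6, 19->7, 20->8, 21->9, 23->10, 24->11, 26->12, 30->13, 31->14
Step 2: Rank sum for X: R1 = 1 + 2 + 3.5 + 7 + 10 + 11 + 12 + 13 = 59.5.
Step 3: U_X = R1 - n1(n1+1)/2 = 59.5 - 8*9/2 = 59.5 - 36 = 23.5.
       U_Y = n1*n2 - U_X = 48 - 23.5 = 24.5.
Step 4: Ties are present, so use the tie-corrected normal approximation (with continuity correction) for the p-value.
Step 5: p-value = 1.000000; compare to alpha = 0.05. fail to reject H0.

U_X = 23.5, p = 1.000000, fail to reject H0 at alpha = 0.05.


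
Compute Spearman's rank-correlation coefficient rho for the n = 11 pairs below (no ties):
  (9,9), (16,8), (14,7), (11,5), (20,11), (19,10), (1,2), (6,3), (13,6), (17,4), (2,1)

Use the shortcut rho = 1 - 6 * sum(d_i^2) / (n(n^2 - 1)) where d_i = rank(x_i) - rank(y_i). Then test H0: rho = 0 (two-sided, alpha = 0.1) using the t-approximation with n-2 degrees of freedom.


Step 1: Rank x and y separately (midranks; no ties here).
rank(x): 9->4, 16->8, 14->7, 11->5, 20->11, 19->10, 1->1, 6->3, 13->6, 17->9, 2->2
rank(y): 9->9, 8->8, 7->7, 5->5, 11->11, 10->10, 2->2, 3->3, 6->6, 4->4, 1->1
Step 2: d_i = R_x(i) - R_y(i); compute d_i^2.
  (4-9)^2=25, (8-8)^2=0, (7-7)^2=0, (5-5)^2=0, (11-11)^2=0, (10-10)^2=0, (1-2)^2=1, (3-3)^2=0, (6-6)^2=0, (9-4)^2=25, (2-1)^2=1
sum(d^2) = 52.
Step 3: rho = 1 - 6*52 / (11*(11^2 - 1)) = 1 - 312/1320 = 0.763636.
Step 4: Under H0, t = rho * sqrt((n-2)/(1-rho^2)) = 3.5482 ~ t(9).
Step 5: Two-sided p-value from the t-distribution with 9 df = 0.006233.
Step 6: alpha = 0.1. reject H0.

rho = 0.7636, p = 0.006233, reject H0 at alpha = 0.1.


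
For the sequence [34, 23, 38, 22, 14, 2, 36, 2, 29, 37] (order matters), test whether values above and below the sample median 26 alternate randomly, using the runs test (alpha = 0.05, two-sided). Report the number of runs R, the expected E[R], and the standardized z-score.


Step 1: Compute median = 26; label A = above, B = below.
Labels in order: ABABBBABAA  (n_A = 5, n_B = 5)
Step 2: Count runs R = 7.
Step 3: Under H0 (random ordering), E[R] = 2*n_A*n_B/(n_A+n_B) + 1 = 2*5*5/10 + 1 = 6.0000.
        Var[R] = 2*n_A*n_B*(2*n_A*n_B - n_A - n_B) / ((n_A+n_B)^2 * (n_A+n_B-1)) = 2000/900 = 2.2222.
        SD[R] = 1.4907.
Step 4: Continuity-corrected z = (R - 0.5 - E[R]) / SD[R] = (7 - 0.5 - 6.0000) / 1.4907 = 0.3354.
Step 5: Two-sided p-value via normal approximation = 2*(1 - Phi(|z|)) = 0.737316.
Step 6: alpha = 0.05. fail to reject H0.

R = 7, z = 0.3354, p = 0.737316, fail to reject H0.


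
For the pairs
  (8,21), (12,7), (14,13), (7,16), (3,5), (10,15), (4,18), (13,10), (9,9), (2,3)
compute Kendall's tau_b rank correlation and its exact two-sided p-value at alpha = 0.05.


Step 1: Enumerate the 45 unordered pairs (i,j) with i<j and classify each by sign(x_j-x_i) * sign(y_j-y_i).
  (1,2):dx=+4,dy=-14->D; (1,3):dx=+6,dy=-8->D; (1,4):dx=-1,dy=-5->C; (1,5):dx=-5,dy=-16->C
  (1,6):dx=+2,dy=-6->D; (1,7):dx=-4,dy=-3->C; (1,8):dx=+5,dy=-11->D; (1,9):dx=+1,dy=-12->D
  (1,10):dx=-6,dy=-18->C; (2,3):dx=+2,dy=+6->C; (2,4):dx=-5,dy=+9->D; (2,5):dx=-9,dy=-2->C
  (2,6):dx=-2,dy=+8->D; (2,7):dx=-8,dy=+11->D; (2,8):dx=+1,dy=+3->C; (2,9):dx=-3,dy=+2->D
  (2,10):dx=-10,dy=-4->C; (3,4):dx=-7,dy=+3->D; (3,5):dx=-11,dy=-8->C; (3,6):dx=-4,dy=+2->D
  (3,7):dx=-10,dy=+5->D; (3,8):dx=-1,dy=-3->C; (3,9):dx=-5,dy=-4->C; (3,10):dx=-12,dy=-10->C
  (4,5):dx=-4,dy=-11->C; (4,6):dx=+3,dy=-1->D; (4,7):dx=-3,dy=+2->D; (4,8):dx=+6,dy=-6->D
  (4,9):dx=+2,dy=-7->D; (4,10):dx=-5,dy=-13->C; (5,6):dx=+7,dy=+10->C; (5,7):dx=+1,dy=+13->C
  (5,8):dx=+10,dy=+5->C; (5,9):dx=+6,dy=+4->C; (5,10):dx=-1,dy=-2->C; (6,7):dx=-6,dy=+3->D
  (6,8):dx=+3,dy=-5->D; (6,9):dx=-1,dy=-6->C; (6,10):dx=-8,dy=-12->C; (7,8):dx=+9,dy=-8->D
  (7,9):dx=+5,dy=-9->D; (7,10):dx=-2,dy=-15->C; (8,9):dx=-4,dy=-1->C; (8,10):dx=-11,dy=-7->C
  (9,10):dx=-7,dy=-6->C
Step 2: C = 25, D = 20, total pairs = 45.
Step 3: tau = (C - D)/(n(n-1)/2) = (25 - 20)/45 = 0.111111.
Step 4: Exact two-sided p-value (enumerate n! = 3628800 permutations of y under H0): p = 0.727490.
Step 5: alpha = 0.05. fail to reject H0.

tau_b = 0.1111 (C=25, D=20), p = 0.727490, fail to reject H0.


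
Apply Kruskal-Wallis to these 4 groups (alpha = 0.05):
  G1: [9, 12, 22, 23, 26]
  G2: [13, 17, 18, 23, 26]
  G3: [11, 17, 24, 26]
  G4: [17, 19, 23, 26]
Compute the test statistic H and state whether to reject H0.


Step 1: Combine all N = 18 observations and assign midranks.
sorted (value, group, rank): (9,G1,1), (11,G3,2), (12,G1,3), (13,G2,4), (17,G2,6), (17,G3,6), (17,G4,6), (18,G2,8), (19,G4,9), (22,G1,10), (23,G1,12), (23,G2,12), (23,G4,12), (24,G3,14), (26,G1,16.5), (26,G2,16.5), (26,G3,16.5), (26,G4,16.5)
Step 2: Sum ranks within each group.
R_1 = 42.5 (n_1 = 5)
R_2 = 46.5 (n_2 = 5)
R_3 = 38.5 (n_3 = 4)
R_4 = 43.5 (n_4 = 4)
Step 3: H = 12/(N(N+1)) * sum(R_i^2/n_i) - 3(N+1)
     = 12/(18*19) * (42.5^2/5 + 46.5^2/5 + 38.5^2/4 + 43.5^2/4) - 3*19
     = 0.035088 * 1637.33 - 57
     = 0.450000.
Step 4: Ties present; correction factor C = 1 - 108/(18^3 - 18) = 0.981424. Corrected H = 0.450000 / 0.981424 = 0.458517.
Step 5: Under H0, H ~ chi^2(3); p-value = 0.927906.
Step 6: alpha = 0.05. fail to reject H0.

H = 0.4585, df = 3, p = 0.927906, fail to reject H0.


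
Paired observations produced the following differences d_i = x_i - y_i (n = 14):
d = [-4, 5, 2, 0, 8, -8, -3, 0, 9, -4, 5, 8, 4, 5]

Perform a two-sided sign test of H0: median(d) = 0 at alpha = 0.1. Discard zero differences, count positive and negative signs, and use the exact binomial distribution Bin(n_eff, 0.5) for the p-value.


Step 1: Discard zero differences. Original n = 14; n_eff = number of nonzero differences = 12.
Nonzero differences (with sign): -4, +5, +2, +8, -8, -3, +9, -4, +5, +8, +4, +5
Step 2: Count signs: positive = 8, negative = 4.
Step 3: Under H0: P(positive) = 0.5, so the number of positives S ~ Bin(12, 0.5).
Step 4: Two-sided exact p-value = sum of Bin(12,0.5) probabilities at or below the observed probability = 0.387695.
Step 5: alpha = 0.1. fail to reject H0.

n_eff = 12, pos = 8, neg = 4, p = 0.387695, fail to reject H0.


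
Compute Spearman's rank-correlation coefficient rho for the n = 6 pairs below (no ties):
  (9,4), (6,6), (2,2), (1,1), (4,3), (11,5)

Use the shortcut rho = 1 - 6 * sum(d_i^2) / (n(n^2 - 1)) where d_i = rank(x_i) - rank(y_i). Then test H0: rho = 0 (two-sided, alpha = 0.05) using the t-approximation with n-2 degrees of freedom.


Step 1: Rank x and y separately (midranks; no ties here).
rank(x): 9->5, 6->4, 2->2, 1->1, 4->3, 11->6
rank(y): 4->4, 6->6, 2->2, 1->1, 3->3, 5->5
Step 2: d_i = R_x(i) - R_y(i); compute d_i^2.
  (5-4)^2=1, (4-6)^2=4, (2-2)^2=0, (1-1)^2=0, (3-3)^2=0, (6-5)^2=1
sum(d^2) = 6.
Step 3: rho = 1 - 6*6 / (6*(6^2 - 1)) = 1 - 36/210 = 0.828571.
Step 4: Under H0, t = rho * sqrt((n-2)/(1-rho^2)) = 2.9598 ~ t(4).
Step 5: Two-sided p-value from the t-distribution with 4 df = 0.041563.
Step 6: alpha = 0.05. reject H0.

rho = 0.8286, p = 0.041563, reject H0 at alpha = 0.05.


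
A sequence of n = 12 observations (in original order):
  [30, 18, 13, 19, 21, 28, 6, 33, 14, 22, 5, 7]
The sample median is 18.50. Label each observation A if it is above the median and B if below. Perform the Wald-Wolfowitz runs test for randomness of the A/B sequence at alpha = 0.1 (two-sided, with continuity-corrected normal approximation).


Step 1: Compute median = 18.50; label A = above, B = below.
Labels in order: ABBAAABABABB  (n_A = 6, n_B = 6)
Step 2: Count runs R = 8.
Step 3: Under H0 (random ordering), E[R] = 2*n_A*n_B/(n_A+n_B) + 1 = 2*6*6/12 + 1 = 7.0000.
        Var[R] = 2*n_A*n_B*(2*n_A*n_B - n_A - n_B) / ((n_A+n_B)^2 * (n_A+n_B-1)) = 4320/1584 = 2.7273.
        SD[R] = 1.6514.
Step 4: Continuity-corrected z = (R - 0.5 - E[R]) / SD[R] = (8 - 0.5 - 7.0000) / 1.6514 = 0.3028.
Step 5: Two-sided p-value via normal approximation = 2*(1 - Phi(|z|)) = 0.762069.
Step 6: alpha = 0.1. fail to reject H0.

R = 8, z = 0.3028, p = 0.762069, fail to reject H0.


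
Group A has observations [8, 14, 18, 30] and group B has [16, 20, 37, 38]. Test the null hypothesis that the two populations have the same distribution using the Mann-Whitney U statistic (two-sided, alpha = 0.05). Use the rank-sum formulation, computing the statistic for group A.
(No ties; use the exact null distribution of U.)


Step 1: Combine and sort all 8 observations; assign midranks.
sorted (value, group): (8,X), (14,X), (16,Y), (18,X), (20,Y), (30,X), (37,Y), (38,Y)
ranks: 8->1, 14->2, 16->3, 18->4, 20->5, 30->6, 37->7, 38->8
Step 2: Rank sum for X: R1 = 1 + 2 + 4 + 6 = 13.
Step 3: U_X = R1 - n1(n1+1)/2 = 13 - 4*5/2 = 13 - 10 = 3.
       U_Y = n1*n2 - U_X = 16 - 3 = 13.
Step 4: No ties, so the exact null distribution of U (based on enumerating the C(8,4) = 70 equally likely rank assignments) gives the two-sided p-value.
Step 5: p-value = 0.200000; compare to alpha = 0.05. fail to reject H0.

U_X = 3, p = 0.200000, fail to reject H0 at alpha = 0.05.


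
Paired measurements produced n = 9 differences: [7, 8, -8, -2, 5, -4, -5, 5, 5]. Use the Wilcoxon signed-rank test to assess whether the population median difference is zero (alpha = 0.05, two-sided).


Step 1: Drop any zero differences (none here) and take |d_i|.
|d| = [7, 8, 8, 2, 5, 4, 5, 5, 5]
Step 2: Midrank |d_i| (ties get averaged ranks).
ranks: |7|->7, |8|->8.5, |8|->8.5, |2|->1, |5|->4.5, |4|->2, |5|->4.5, |5|->4.5, |5|->4.5
Step 3: Attach original signs; sum ranks with positive sign and with negative sign.
W+ = 7 + 8.5 + 4.5 + 4.5 + 4.5 = 29
W- = 8.5 + 1 + 2 + 4.5 = 16
(Check: W+ + W- = 45 should equal n(n+1)/2 = 45.)
Step 4: Test statistic W = min(W+, W-) = 16.
Step 5: Ties in |d|, so use the tie-corrected normal approximation.
        E[W] = n(n+1)/4 = 9*10/4 = 22.5.
        Tie groups: |d|=5 (t=4), |d|=8 (t=2); sum(t^3 - t) = 66.
        Var[W] = n(n+1)(2n+1)/24 - sum(t^3-t)/48 = 1710/24 - 66/48 = 69.875.
        z = (W - E[W]) / sqrt(Var[W]) = (16 - 22.5) / 8.3591 = -0.7776.
        Two-sided p = 2*Phi(z) = 0.436809.
Step 6: alpha = 0.05. fail to reject H0.

W+ = 29, W- = 16, W = min = 16, p = 0.436809, fail to reject H0.


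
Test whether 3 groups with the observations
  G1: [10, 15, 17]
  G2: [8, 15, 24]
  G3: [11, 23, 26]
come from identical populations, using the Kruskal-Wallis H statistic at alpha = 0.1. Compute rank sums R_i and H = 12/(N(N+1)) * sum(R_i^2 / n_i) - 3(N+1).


Step 1: Combine all N = 9 observations and assign midranks.
sorted (value, group, rank): (8,G2,1), (10,G1,2), (11,G3,3), (15,G1,4.5), (15,G2,4.5), (17,G1,6), (23,G3,7), (24,G2,8), (26,G3,9)
Step 2: Sum ranks within each group.
R_1 = 12.5 (n_1 = 3)
R_2 = 13.5 (n_2 = 3)
R_3 = 19 (n_3 = 3)
Step 3: H = 12/(N(N+1)) * sum(R_i^2/n_i) - 3(N+1)
     = 12/(9*10) * (12.5^2/3 + 13.5^2/3 + 19^2/3) - 3*10
     = 0.133333 * 233.167 - 30
     = 1.088889.
Step 4: Ties present; correction factor C = 1 - 6/(9^3 - 9) = 0.991667. Corrected H = 1.088889 / 0.991667 = 1.098039.
Step 5: Under H0, H ~ chi^2(2); p-value = 0.577516.
Step 6: alpha = 0.1. fail to reject H0.

H = 1.0980, df = 2, p = 0.577516, fail to reject H0.


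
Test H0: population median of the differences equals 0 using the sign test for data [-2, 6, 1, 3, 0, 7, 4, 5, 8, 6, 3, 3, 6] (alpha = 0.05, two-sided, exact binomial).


Step 1: Discard zero differences. Original n = 13; n_eff = number of nonzero differences = 12.
Nonzero differences (with sign): -2, +6, +1, +3, +7, +4, +5, +8, +6, +3, +3, +6
Step 2: Count signs: positive = 11, negative = 1.
Step 3: Under H0: P(positive) = 0.5, so the number of positives S ~ Bin(12, 0.5).
Step 4: Two-sided exact p-value = sum of Bin(12,0.5) probabilities at or below the observed probability = 0.006348.
Step 5: alpha = 0.05. reject H0.

n_eff = 12, pos = 11, neg = 1, p = 0.006348, reject H0.


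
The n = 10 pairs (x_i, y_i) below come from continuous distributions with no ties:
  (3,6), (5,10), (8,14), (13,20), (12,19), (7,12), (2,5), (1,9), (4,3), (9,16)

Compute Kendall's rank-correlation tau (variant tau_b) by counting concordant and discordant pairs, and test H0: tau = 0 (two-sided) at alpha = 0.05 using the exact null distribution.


Step 1: Enumerate the 45 unordered pairs (i,j) with i<j and classify each by sign(x_j-x_i) * sign(y_j-y_i).
  (1,2):dx=+2,dy=+4->C; (1,3):dx=+5,dy=+8->C; (1,4):dx=+10,dy=+14->C; (1,5):dx=+9,dy=+13->C
  (1,6):dx=+4,dy=+6->C; (1,7):dx=-1,dy=-1->C; (1,8):dx=-2,dy=+3->D; (1,9):dx=+1,dy=-3->D
  (1,10):dx=+6,dy=+10->C; (2,3):dx=+3,dy=+4->C; (2,4):dx=+8,dy=+10->C; (2,5):dx=+7,dy=+9->C
  (2,6):dx=+2,dy=+2->C; (2,7):dx=-3,dy=-5->C; (2,8):dx=-4,dy=-1->C; (2,9):dx=-1,dy=-7->C
  (2,10):dx=+4,dy=+6->C; (3,4):dx=+5,dy=+6->C; (3,5):dx=+4,dy=+5->C; (3,6):dx=-1,dy=-2->C
  (3,7):dx=-6,dy=-9->C; (3,8):dx=-7,dy=-5->C; (3,9):dx=-4,dy=-11->C; (3,10):dx=+1,dy=+2->C
  (4,5):dx=-1,dy=-1->C; (4,6):dx=-6,dy=-8->C; (4,7):dx=-11,dy=-15->C; (4,8):dx=-12,dy=-11->C
  (4,9):dx=-9,dy=-17->C; (4,10):dx=-4,dy=-4->C; (5,6):dx=-5,dy=-7->C; (5,7):dx=-10,dy=-14->C
  (5,8):dx=-11,dy=-10->C; (5,9):dx=-8,dy=-16->C; (5,10):dx=-3,dy=-3->C; (6,7):dx=-5,dy=-7->C
  (6,8):dx=-6,dy=-3->C; (6,9):dx=-3,dy=-9->C; (6,10):dx=+2,dy=+4->C; (7,8):dx=-1,dy=+4->D
  (7,9):dx=+2,dy=-2->D; (7,10):dx=+7,dy=+11->C; (8,9):dx=+3,dy=-6->D; (8,10):dx=+8,dy=+7->C
  (9,10):dx=+5,dy=+13->C
Step 2: C = 40, D = 5, total pairs = 45.
Step 3: tau = (C - D)/(n(n-1)/2) = (40 - 5)/45 = 0.777778.
Step 4: Exact two-sided p-value (enumerate n! = 3628800 permutations of y under H0): p = 0.000946.
Step 5: alpha = 0.05. reject H0.

tau_b = 0.7778 (C=40, D=5), p = 0.000946, reject H0.


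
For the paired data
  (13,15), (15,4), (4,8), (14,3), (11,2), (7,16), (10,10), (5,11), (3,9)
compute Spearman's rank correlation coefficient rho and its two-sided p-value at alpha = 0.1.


Step 1: Rank x and y separately (midranks; no ties here).
rank(x): 13->7, 15->9, 4->2, 14->8, 11->6, 7->4, 10->5, 5->3, 3->1
rank(y): 15->8, 4->3, 8->4, 3->2, 2->1, 16->9, 10->6, 11->7, 9->5
Step 2: d_i = R_x(i) - R_y(i); compute d_i^2.
  (7-8)^2=1, (9-3)^2=36, (2-4)^2=4, (8-2)^2=36, (6-1)^2=25, (4-9)^2=25, (5-6)^2=1, (3-7)^2=16, (1-5)^2=16
sum(d^2) = 160.
Step 3: rho = 1 - 6*160 / (9*(9^2 - 1)) = 1 - 960/720 = -0.333333.
Step 4: Under H0, t = rho * sqrt((n-2)/(1-rho^2)) = -0.9354 ~ t(7).
Step 5: Two-sided p-value from the t-distribution with 7 df = 0.380713.
Step 6: alpha = 0.1. fail to reject H0.

rho = -0.3333, p = 0.380713, fail to reject H0 at alpha = 0.1.
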